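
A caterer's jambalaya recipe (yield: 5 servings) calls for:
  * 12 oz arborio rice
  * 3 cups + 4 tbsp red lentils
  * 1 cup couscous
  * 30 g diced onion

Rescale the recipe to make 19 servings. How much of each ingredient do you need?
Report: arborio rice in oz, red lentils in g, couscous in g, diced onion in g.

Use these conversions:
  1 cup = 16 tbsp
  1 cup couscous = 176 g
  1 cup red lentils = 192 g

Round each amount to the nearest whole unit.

Scaling factor: 19/5 = 3.8.
arborio rice: 12 oz × 19/5 ≈ 46 oz
red lentils: (3 cup + 4 tbsp = 3.25 cup) × 19/5 × 192 g/cup ≈ 2371 g
couscous: 1 cup × 19/5 × 176 g/cup ≈ 669 g
diced onion: 30 g × 19/5 = 114 g

arborio rice: 46 oz; red lentils: 2371 g; couscous: 669 g; diced onion: 114 g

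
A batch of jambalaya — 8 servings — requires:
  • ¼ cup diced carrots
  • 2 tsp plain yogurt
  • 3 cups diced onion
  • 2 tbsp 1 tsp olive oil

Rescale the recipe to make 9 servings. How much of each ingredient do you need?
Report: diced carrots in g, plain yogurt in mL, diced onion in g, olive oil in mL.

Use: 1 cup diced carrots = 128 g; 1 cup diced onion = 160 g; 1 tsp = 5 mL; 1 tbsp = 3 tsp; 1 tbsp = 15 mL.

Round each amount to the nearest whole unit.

Scaling factor: 9/8 = 1.125.
diced carrots: 0.25 cup × 9/8 × 128 g/cup = 36 g
plain yogurt: 2 tsp × 9/8 × 5 mL/tsp ≈ 11 mL
diced onion: 3 cup × 9/8 × 160 g/cup = 540 g
olive oil: (2 tbsp + 1 tsp = 7/3 tbsp) × 9/8 × 15 mL/tbsp ≈ 39 mL

diced carrots: 36 g; plain yogurt: 11 mL; diced onion: 540 g; olive oil: 39 mL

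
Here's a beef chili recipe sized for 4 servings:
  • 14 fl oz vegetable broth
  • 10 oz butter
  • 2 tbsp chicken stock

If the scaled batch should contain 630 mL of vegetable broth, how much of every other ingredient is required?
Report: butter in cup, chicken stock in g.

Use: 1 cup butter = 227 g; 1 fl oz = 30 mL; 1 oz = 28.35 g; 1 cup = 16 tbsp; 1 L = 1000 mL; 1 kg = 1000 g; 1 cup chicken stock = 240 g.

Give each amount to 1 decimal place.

butter: 1.9 cup; chicken stock: 45.0 g

The original recipe has 420 mL of vegetable broth, so the scaling factor is 630 ÷ 420 = 3/2 = 1.5.
butter: 10 oz × 3/2 × 28.35 g/oz ÷ 227 g/cup ≈ 1.9 cup
chicken stock: 2 tbsp × 3/2 ÷ 16 tbsp/cup × 240 g/cup = 45.0 g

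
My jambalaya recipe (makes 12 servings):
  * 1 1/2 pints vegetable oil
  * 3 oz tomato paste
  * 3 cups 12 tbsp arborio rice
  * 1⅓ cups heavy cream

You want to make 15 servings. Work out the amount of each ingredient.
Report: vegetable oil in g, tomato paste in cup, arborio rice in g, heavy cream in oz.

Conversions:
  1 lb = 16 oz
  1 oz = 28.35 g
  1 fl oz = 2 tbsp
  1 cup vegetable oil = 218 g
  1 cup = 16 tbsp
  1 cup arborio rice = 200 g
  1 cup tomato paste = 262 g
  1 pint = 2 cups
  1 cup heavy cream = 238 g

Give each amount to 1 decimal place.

vegetable oil: 817.5 g; tomato paste: 0.4 cup; arborio rice: 937.5 g; heavy cream: 14.0 oz

Scaling factor: 15/12 = 5/4 = 1.25.
vegetable oil: 1.5 pint × 5/4 × 2 cup/pint × 218 g/cup = 817.5 g
tomato paste: 3 oz × 5/4 × 28.35 g/oz ÷ 262 g/cup ≈ 0.4 cup
arborio rice: (3 cup + 12 tbsp = 3.75 cup) × 5/4 × 200 g/cup = 937.5 g
heavy cream: 4/3 cup × 5/4 × 238 g/cup ÷ 28.35 g/oz ≈ 14.0 oz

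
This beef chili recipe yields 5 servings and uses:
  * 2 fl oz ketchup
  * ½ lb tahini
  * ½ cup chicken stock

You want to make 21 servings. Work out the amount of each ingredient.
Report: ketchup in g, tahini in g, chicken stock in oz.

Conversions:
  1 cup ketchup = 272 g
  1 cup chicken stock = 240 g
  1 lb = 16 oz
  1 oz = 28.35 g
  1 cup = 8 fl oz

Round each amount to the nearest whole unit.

ketchup: 286 g; tahini: 953 g; chicken stock: 18 oz

Scaling factor: 21/5 = 4.2.
ketchup: 2 fl oz × 21/5 ÷ 8 fl oz/cup × 272 g/cup ≈ 286 g
tahini: 0.5 lb × 21/5 × 16 oz/lb × 28.35 g/oz ≈ 953 g
chicken stock: 0.5 cup × 21/5 × 240 g/cup ÷ 28.35 g/oz ≈ 18 oz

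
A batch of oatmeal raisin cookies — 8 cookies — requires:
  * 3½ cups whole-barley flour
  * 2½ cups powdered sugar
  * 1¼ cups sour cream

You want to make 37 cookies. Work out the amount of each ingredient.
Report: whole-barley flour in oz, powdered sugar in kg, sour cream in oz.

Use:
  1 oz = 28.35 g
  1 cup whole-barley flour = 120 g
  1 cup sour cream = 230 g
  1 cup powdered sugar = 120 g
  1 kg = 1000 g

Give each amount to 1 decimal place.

Scaling factor: 37/8 = 4.625.
whole-barley flour: 3.5 cup × 37/8 × 120 g/cup ÷ 28.35 g/oz ≈ 68.5 oz
powdered sugar: 2.5 cup × 37/8 × 120 g/cup ÷ 1000 g/kg ≈ 1.4 kg
sour cream: 1.25 cup × 37/8 × 230 g/cup ÷ 28.35 g/oz ≈ 46.9 oz

whole-barley flour: 68.5 oz; powdered sugar: 1.4 kg; sour cream: 46.9 oz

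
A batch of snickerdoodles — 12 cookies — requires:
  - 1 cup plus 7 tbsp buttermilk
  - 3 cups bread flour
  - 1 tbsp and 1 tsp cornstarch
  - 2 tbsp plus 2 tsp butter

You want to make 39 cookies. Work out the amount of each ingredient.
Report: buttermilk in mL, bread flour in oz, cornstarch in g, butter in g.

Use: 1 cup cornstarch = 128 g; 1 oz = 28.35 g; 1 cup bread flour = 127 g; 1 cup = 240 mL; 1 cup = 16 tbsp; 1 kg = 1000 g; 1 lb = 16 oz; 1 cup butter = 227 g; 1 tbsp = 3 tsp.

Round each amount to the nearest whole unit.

Scaling factor: 39/12 = 13/4 = 3.25.
buttermilk: (1 cup + 7 tbsp = 1.4375 cup) × 13/4 × 240 mL/cup ≈ 1121 mL
bread flour: 3 cup × 13/4 × 127 g/cup ÷ 28.35 g/oz ≈ 44 oz
cornstarch: (1 tbsp + 1 tsp = 4/3 tbsp) × 13/4 ÷ 16 tbsp/cup × 128 g/cup ≈ 35 g
butter: (2 tbsp + 2 tsp = 8/3 tbsp) × 13/4 ÷ 16 tbsp/cup × 227 g/cup ≈ 123 g

buttermilk: 1121 mL; bread flour: 44 oz; cornstarch: 35 g; butter: 123 g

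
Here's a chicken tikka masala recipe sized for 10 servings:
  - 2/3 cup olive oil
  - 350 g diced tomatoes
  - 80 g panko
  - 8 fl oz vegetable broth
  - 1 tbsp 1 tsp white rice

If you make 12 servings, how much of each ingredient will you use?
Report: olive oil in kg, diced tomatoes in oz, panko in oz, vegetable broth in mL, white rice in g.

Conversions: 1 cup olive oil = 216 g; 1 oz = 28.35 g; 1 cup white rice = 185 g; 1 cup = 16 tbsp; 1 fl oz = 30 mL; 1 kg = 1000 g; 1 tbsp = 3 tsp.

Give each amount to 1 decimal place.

olive oil: 0.2 kg; diced tomatoes: 14.8 oz; panko: 3.4 oz; vegetable broth: 288.0 mL; white rice: 18.5 g

Scaling factor: 12/10 = 6/5 = 1.2.
olive oil: 2/3 cup × 6/5 × 216 g/cup ÷ 1000 g/kg ≈ 0.2 kg
diced tomatoes: 350 g × 6/5 ÷ 28.35 g/oz ≈ 14.8 oz
panko: 80 g × 6/5 ÷ 28.35 g/oz ≈ 3.4 oz
vegetable broth: 8 fl oz × 6/5 × 30 mL/fl oz = 288.0 mL
white rice: (1 tbsp + 1 tsp = 4/3 tbsp) × 6/5 ÷ 16 tbsp/cup × 185 g/cup = 18.5 g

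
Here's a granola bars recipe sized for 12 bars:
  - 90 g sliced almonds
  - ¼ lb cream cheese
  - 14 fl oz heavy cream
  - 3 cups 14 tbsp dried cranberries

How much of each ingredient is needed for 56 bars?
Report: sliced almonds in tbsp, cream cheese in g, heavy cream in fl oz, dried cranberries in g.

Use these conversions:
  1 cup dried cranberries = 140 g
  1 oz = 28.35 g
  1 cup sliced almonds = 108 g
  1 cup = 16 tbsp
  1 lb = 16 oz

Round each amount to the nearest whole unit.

Scaling factor: 56/12 = 14/3.
sliced almonds: 90 g × 14/3 ÷ 108 g/cup × 16 tbsp/cup ≈ 62 tbsp
cream cheese: 0.25 lb × 14/3 × 16 oz/lb × 28.35 g/oz ≈ 529 g
heavy cream: 14 fl oz × 14/3 ≈ 65 fl oz
dried cranberries: (3 cup + 14 tbsp = 3.875 cup) × 14/3 × 140 g/cup ≈ 2532 g

sliced almonds: 62 tbsp; cream cheese: 529 g; heavy cream: 65 fl oz; dried cranberries: 2532 g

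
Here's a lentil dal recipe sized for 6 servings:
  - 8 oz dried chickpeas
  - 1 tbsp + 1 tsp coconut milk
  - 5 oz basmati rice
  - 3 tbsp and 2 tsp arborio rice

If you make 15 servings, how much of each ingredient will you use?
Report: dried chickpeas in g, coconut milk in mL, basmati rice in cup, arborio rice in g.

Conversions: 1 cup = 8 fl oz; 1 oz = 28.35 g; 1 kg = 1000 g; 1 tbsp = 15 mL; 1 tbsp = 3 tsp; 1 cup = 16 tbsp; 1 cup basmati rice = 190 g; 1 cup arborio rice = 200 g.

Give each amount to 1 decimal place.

Scaling factor: 15/6 = 5/2 = 2.5.
dried chickpeas: 8 oz × 5/2 × 28.35 g/oz = 567.0 g
coconut milk: (1 tbsp + 1 tsp = 4/3 tbsp) × 5/2 × 15 mL/tbsp = 50.0 mL
basmati rice: 5 oz × 5/2 × 28.35 g/oz ÷ 190 g/cup ≈ 1.9 cup
arborio rice: (3 tbsp + 2 tsp = 11/3 tbsp) × 5/2 ÷ 16 tbsp/cup × 200 g/cup ≈ 114.6 g

dried chickpeas: 567.0 g; coconut milk: 50.0 mL; basmati rice: 1.9 cup; arborio rice: 114.6 g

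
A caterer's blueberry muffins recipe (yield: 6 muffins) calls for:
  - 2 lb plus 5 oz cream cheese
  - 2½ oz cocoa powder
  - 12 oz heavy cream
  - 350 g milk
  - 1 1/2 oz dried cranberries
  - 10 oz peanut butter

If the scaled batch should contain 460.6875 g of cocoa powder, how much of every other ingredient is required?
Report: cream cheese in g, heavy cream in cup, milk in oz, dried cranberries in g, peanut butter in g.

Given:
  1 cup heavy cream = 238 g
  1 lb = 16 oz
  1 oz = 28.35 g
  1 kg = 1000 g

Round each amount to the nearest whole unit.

cream cheese: 6818 g; heavy cream: 9 cup; milk: 80 oz; dried cranberries: 276 g; peanut butter: 1843 g

The original recipe has 70.875 g of cocoa powder, so the scaling factor is 460.6875 ÷ 70.875 = 13/2 = 6.5.
cream cheese: (2 lb + 5 oz = 2.3125 lb) × 13/2 × 16 oz/lb × 28.35 g/oz ≈ 6818 g
heavy cream: 12 oz × 13/2 × 28.35 g/oz ÷ 238 g/cup ≈ 9 cup
milk: 350 g × 13/2 ÷ 28.35 g/oz ≈ 80 oz
dried cranberries: 1.5 oz × 13/2 × 28.35 g/oz ≈ 276 g
peanut butter: 10 oz × 13/2 × 28.35 g/oz ≈ 1843 g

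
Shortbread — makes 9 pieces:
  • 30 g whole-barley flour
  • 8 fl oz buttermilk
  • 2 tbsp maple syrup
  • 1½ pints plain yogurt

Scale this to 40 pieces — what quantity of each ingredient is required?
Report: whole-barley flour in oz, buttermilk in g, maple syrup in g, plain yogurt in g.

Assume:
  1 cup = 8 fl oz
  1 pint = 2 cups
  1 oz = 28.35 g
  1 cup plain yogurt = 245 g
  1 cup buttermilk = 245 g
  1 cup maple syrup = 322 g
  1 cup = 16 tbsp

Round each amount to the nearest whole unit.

Scaling factor: 40/9.
whole-barley flour: 30 g × 40/9 ÷ 28.35 g/oz ≈ 5 oz
buttermilk: 8 fl oz × 40/9 ÷ 8 fl oz/cup × 245 g/cup ≈ 1089 g
maple syrup: 2 tbsp × 40/9 ÷ 16 tbsp/cup × 322 g/cup ≈ 179 g
plain yogurt: 1.5 pint × 40/9 × 2 cup/pint × 245 g/cup ≈ 3267 g

whole-barley flour: 5 oz; buttermilk: 1089 g; maple syrup: 179 g; plain yogurt: 3267 g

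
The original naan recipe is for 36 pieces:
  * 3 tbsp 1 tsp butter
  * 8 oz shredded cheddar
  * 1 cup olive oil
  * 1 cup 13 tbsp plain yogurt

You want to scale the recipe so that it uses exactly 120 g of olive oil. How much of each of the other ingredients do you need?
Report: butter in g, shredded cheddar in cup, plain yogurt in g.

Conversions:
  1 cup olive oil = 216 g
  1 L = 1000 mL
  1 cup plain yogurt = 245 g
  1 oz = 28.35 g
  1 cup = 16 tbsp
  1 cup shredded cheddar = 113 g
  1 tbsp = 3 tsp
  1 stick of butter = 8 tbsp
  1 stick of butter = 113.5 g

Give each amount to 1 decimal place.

butter: 26.3 g; shredded cheddar: 1.1 cup; plain yogurt: 246.7 g

The original recipe has 216 g of olive oil, so the scaling factor is 120 ÷ 216 = 5/9.
butter: (3 tbsp + 1 tsp = 10/3 tbsp) × 5/9 ÷ 8 tbsp/stick × 113.5 g/stick ≈ 26.3 g
shredded cheddar: 8 oz × 5/9 × 28.35 g/oz ÷ 113 g/cup ≈ 1.1 cup
plain yogurt: (1 cup + 13 tbsp = 1.8125 cup) × 5/9 × 245 g/cup ≈ 246.7 g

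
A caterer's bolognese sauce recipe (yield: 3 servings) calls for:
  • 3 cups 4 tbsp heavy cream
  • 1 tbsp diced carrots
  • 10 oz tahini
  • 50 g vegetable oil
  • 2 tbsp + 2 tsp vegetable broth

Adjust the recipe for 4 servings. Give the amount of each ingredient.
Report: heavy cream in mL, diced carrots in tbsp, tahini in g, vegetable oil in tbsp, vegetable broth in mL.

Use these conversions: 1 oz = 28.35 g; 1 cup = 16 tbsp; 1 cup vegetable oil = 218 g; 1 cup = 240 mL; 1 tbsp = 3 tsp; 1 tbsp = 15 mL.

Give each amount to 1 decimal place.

Scaling factor: 4/3.
heavy cream: (3 cup + 4 tbsp = 3.25 cup) × 4/3 × 240 mL/cup = 1040.0 mL
diced carrots: 1 tbsp × 4/3 ≈ 1.3 tbsp
tahini: 10 oz × 4/3 × 28.35 g/oz = 378.0 g
vegetable oil: 50 g × 4/3 ÷ 218 g/cup × 16 tbsp/cup ≈ 4.9 tbsp
vegetable broth: (2 tbsp + 2 tsp = 8/3 tbsp) × 4/3 × 15 mL/tbsp ≈ 53.3 mL

heavy cream: 1040.0 mL; diced carrots: 1.3 tbsp; tahini: 378.0 g; vegetable oil: 4.9 tbsp; vegetable broth: 53.3 mL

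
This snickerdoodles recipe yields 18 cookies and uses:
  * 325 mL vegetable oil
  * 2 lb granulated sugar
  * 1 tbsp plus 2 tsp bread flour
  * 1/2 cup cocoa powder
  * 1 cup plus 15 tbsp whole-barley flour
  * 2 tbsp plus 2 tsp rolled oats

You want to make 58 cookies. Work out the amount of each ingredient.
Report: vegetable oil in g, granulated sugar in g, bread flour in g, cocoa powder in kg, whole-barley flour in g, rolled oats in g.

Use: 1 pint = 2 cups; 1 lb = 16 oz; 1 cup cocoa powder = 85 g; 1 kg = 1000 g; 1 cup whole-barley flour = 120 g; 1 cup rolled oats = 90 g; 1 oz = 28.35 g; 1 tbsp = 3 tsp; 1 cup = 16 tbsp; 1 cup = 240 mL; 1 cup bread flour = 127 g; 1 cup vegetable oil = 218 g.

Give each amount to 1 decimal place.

Scaling factor: 58/18 = 29/9.
vegetable oil: 325 mL × 29/9 ÷ 240 mL/cup × 218 g/cup ≈ 951.2 g
granulated sugar: 2 lb × 29/9 × 16 oz/lb × 28.35 g/oz = 2923.2 g
bread flour: (1 tbsp + 2 tsp = 5/3 tbsp) × 29/9 ÷ 16 tbsp/cup × 127 g/cup ≈ 42.6 g
cocoa powder: 0.5 cup × 29/9 × 85 g/cup ÷ 1000 g/kg ≈ 0.1 kg
whole-barley flour: (1 cup + 15 tbsp = 1.9375 cup) × 29/9 × 120 g/cup ≈ 749.2 g
rolled oats: (2 tbsp + 2 tsp = 8/3 tbsp) × 29/9 ÷ 16 tbsp/cup × 90 g/cup ≈ 48.3 g

vegetable oil: 951.2 g; granulated sugar: 2923.2 g; bread flour: 42.6 g; cocoa powder: 0.1 kg; whole-barley flour: 749.2 g; rolled oats: 48.3 g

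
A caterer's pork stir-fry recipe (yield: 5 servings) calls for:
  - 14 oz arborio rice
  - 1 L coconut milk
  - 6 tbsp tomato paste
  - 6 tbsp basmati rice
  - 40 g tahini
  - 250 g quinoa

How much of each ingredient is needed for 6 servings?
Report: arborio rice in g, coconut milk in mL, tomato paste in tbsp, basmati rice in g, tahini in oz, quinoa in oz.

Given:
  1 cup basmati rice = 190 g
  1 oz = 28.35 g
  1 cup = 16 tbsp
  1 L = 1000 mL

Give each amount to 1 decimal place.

arborio rice: 476.3 g; coconut milk: 1200.0 mL; tomato paste: 7.2 tbsp; basmati rice: 85.5 g; tahini: 1.7 oz; quinoa: 10.6 oz

Scaling factor: 6/5 = 1.2.
arborio rice: 14 oz × 6/5 × 28.35 g/oz ≈ 476.3 g
coconut milk: 1 L × 6/5 × 1000 mL/L = 1200.0 mL
tomato paste: 6 tbsp × 6/5 = 7.2 tbsp
basmati rice: 6 tbsp × 6/5 ÷ 16 tbsp/cup × 190 g/cup = 85.5 g
tahini: 40 g × 6/5 ÷ 28.35 g/oz ≈ 1.7 oz
quinoa: 250 g × 6/5 ÷ 28.35 g/oz ≈ 10.6 oz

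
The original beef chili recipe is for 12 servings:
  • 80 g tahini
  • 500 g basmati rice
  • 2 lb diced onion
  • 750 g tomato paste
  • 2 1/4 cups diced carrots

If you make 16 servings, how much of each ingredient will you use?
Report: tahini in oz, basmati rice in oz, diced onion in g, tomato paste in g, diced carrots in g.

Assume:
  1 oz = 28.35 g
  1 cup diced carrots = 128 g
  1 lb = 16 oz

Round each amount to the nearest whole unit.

Scaling factor: 16/12 = 4/3.
tahini: 80 g × 4/3 ÷ 28.35 g/oz ≈ 4 oz
basmati rice: 500 g × 4/3 ÷ 28.35 g/oz ≈ 24 oz
diced onion: 2 lb × 4/3 × 16 oz/lb × 28.35 g/oz ≈ 1210 g
tomato paste: 750 g × 4/3 = 1000 g
diced carrots: 2.25 cup × 4/3 × 128 g/cup = 384 g

tahini: 4 oz; basmati rice: 24 oz; diced onion: 1210 g; tomato paste: 1000 g; diced carrots: 384 g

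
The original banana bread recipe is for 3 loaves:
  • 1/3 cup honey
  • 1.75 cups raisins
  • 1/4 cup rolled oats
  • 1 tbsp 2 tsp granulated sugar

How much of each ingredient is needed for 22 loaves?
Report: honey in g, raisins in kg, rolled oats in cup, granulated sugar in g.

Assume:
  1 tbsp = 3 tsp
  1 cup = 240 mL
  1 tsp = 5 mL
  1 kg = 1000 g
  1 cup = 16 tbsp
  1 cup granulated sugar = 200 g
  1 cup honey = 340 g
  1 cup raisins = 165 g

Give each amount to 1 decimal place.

Scaling factor: 22/3.
honey: 1/3 cup × 22/3 × 340 g/cup ≈ 831.1 g
raisins: 1.75 cup × 22/3 × 165 g/cup ÷ 1000 g/kg ≈ 2.1 kg
rolled oats: 0.25 cup × 22/3 ≈ 1.8 cup
granulated sugar: (1 tbsp + 2 tsp = 5/3 tbsp) × 22/3 ÷ 16 tbsp/cup × 200 g/cup ≈ 152.8 g

honey: 831.1 g; raisins: 2.1 kg; rolled oats: 1.8 cup; granulated sugar: 152.8 g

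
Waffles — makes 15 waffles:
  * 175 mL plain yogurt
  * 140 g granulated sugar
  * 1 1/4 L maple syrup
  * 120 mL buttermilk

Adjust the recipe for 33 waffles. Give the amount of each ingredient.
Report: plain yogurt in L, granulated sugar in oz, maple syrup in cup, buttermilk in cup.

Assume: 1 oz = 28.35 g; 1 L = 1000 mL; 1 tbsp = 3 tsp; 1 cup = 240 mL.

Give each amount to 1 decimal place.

plain yogurt: 0.4 L; granulated sugar: 10.9 oz; maple syrup: 11.5 cup; buttermilk: 1.1 cup

Scaling factor: 33/15 = 11/5 = 2.2.
plain yogurt: 175 mL × 11/5 ÷ 1000 mL/L ≈ 0.4 L
granulated sugar: 140 g × 11/5 ÷ 28.35 g/oz ≈ 10.9 oz
maple syrup: 1.25 L × 11/5 × 1000 mL/L ÷ 240 mL/cup ≈ 11.5 cup
buttermilk: 120 mL × 11/5 ÷ 240 mL/cup = 1.1 cup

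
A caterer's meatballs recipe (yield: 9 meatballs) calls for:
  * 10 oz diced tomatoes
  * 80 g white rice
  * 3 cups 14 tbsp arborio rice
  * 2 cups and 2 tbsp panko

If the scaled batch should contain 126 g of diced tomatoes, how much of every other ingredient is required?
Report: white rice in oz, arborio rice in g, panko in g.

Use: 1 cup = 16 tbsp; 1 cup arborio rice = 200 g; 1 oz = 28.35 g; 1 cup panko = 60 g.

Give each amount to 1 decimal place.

The original recipe has 283.5 g of diced tomatoes, so the scaling factor is 126 ÷ 283.5 = 4/9.
white rice: 80 g × 4/9 ÷ 28.35 g/oz ≈ 1.3 oz
arborio rice: (3 cup + 14 tbsp = 3.875 cup) × 4/9 × 200 g/cup ≈ 344.4 g
panko: (2 cup + 2 tbsp = 2.125 cup) × 4/9 × 60 g/cup ≈ 56.7 g

white rice: 1.3 oz; arborio rice: 344.4 g; panko: 56.7 g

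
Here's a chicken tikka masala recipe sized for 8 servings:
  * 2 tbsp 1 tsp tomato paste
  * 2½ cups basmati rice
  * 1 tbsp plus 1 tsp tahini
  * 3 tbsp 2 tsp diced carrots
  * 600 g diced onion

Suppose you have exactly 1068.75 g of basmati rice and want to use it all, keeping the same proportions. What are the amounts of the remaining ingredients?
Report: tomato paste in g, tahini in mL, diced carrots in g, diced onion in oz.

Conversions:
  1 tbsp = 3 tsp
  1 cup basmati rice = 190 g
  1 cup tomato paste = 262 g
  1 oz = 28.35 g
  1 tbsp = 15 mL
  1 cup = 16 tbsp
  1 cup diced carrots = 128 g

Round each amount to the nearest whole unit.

tomato paste: 86 g; tahini: 45 mL; diced carrots: 66 g; diced onion: 48 oz

The original recipe has 475 g of basmati rice, so the scaling factor is 1068.75 ÷ 475 = 9/4 = 2.25.
tomato paste: (2 tbsp + 1 tsp = 7/3 tbsp) × 9/4 ÷ 16 tbsp/cup × 262 g/cup ≈ 86 g
tahini: (1 tbsp + 1 tsp = 4/3 tbsp) × 9/4 × 15 mL/tbsp = 45 mL
diced carrots: (3 tbsp + 2 tsp = 11/3 tbsp) × 9/4 ÷ 16 tbsp/cup × 128 g/cup = 66 g
diced onion: 600 g × 9/4 ÷ 28.35 g/oz ≈ 48 oz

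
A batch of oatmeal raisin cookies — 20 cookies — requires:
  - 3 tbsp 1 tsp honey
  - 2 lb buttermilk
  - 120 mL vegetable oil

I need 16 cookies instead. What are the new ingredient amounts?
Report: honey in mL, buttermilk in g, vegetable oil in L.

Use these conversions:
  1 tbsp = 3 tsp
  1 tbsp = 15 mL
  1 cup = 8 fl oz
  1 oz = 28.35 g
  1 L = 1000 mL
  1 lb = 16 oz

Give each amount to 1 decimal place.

Scaling factor: 16/20 = 4/5 = 0.8.
honey: (3 tbsp + 1 tsp = 10/3 tbsp) × 4/5 × 15 mL/tbsp = 40.0 mL
buttermilk: 2 lb × 4/5 × 16 oz/lb × 28.35 g/oz ≈ 725.8 g
vegetable oil: 120 mL × 4/5 ÷ 1000 mL/L ≈ 0.1 L

honey: 40.0 mL; buttermilk: 725.8 g; vegetable oil: 0.1 L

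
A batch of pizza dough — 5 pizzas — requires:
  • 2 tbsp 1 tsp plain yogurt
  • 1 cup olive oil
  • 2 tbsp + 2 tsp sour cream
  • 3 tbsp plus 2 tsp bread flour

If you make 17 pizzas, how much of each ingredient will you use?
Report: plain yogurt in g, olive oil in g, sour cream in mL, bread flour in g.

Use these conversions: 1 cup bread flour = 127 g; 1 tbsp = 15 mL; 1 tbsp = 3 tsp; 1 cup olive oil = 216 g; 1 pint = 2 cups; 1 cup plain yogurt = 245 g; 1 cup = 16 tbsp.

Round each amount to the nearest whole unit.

plain yogurt: 121 g; olive oil: 734 g; sour cream: 136 mL; bread flour: 99 g

Scaling factor: 17/5 = 3.4.
plain yogurt: (2 tbsp + 1 tsp = 7/3 tbsp) × 17/5 ÷ 16 tbsp/cup × 245 g/cup ≈ 121 g
olive oil: 1 cup × 17/5 × 216 g/cup ≈ 734 g
sour cream: (2 tbsp + 2 tsp = 8/3 tbsp) × 17/5 × 15 mL/tbsp = 136 mL
bread flour: (3 tbsp + 2 tsp = 11/3 tbsp) × 17/5 ÷ 16 tbsp/cup × 127 g/cup ≈ 99 g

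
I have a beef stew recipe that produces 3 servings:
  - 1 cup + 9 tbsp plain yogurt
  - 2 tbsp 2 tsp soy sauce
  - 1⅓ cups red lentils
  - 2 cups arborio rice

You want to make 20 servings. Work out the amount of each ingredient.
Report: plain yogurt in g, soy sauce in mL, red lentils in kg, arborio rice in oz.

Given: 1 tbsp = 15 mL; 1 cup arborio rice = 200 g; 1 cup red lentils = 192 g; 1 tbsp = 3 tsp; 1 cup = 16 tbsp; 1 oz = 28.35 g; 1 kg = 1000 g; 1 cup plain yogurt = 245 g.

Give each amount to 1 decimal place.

plain yogurt: 2552.1 g; soy sauce: 266.7 mL; red lentils: 1.7 kg; arborio rice: 94.1 oz

Scaling factor: 20/3.
plain yogurt: (1 cup + 9 tbsp = 1.5625 cup) × 20/3 × 245 g/cup ≈ 2552.1 g
soy sauce: (2 tbsp + 2 tsp = 8/3 tbsp) × 20/3 × 15 mL/tbsp ≈ 266.7 mL
red lentils: 4/3 cup × 20/3 × 192 g/cup ÷ 1000 g/kg ≈ 1.7 kg
arborio rice: 2 cup × 20/3 × 200 g/cup ÷ 28.35 g/oz ≈ 94.1 oz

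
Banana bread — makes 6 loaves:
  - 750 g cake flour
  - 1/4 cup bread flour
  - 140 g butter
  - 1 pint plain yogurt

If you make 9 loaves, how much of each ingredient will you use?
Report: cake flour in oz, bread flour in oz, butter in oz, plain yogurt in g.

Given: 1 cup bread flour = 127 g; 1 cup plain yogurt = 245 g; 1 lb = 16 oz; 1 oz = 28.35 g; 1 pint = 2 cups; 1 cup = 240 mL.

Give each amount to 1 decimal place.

cake flour: 39.7 oz; bread flour: 1.7 oz; butter: 7.4 oz; plain yogurt: 735.0 g

Scaling factor: 9/6 = 3/2 = 1.5.
cake flour: 750 g × 3/2 ÷ 28.35 g/oz ≈ 39.7 oz
bread flour: 0.25 cup × 3/2 × 127 g/cup ÷ 28.35 g/oz ≈ 1.7 oz
butter: 140 g × 3/2 ÷ 28.35 g/oz ≈ 7.4 oz
plain yogurt: 1 pint × 3/2 × 2 cup/pint × 245 g/cup = 735.0 g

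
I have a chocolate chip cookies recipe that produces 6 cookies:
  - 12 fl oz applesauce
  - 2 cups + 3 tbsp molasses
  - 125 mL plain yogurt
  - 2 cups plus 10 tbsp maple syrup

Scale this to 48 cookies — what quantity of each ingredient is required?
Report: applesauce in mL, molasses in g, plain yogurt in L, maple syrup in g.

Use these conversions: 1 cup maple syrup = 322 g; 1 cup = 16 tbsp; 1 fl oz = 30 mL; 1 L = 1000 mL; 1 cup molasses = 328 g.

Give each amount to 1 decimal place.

applesauce: 2880.0 mL; molasses: 5740.0 g; plain yogurt: 1.0 L; maple syrup: 6762.0 g

Scaling factor: 48/6 = 8.
applesauce: 12 fl oz × 8 × 30 mL/fl oz = 2880.0 mL
molasses: (2 cup + 3 tbsp = 2.1875 cup) × 8 × 328 g/cup = 5740.0 g
plain yogurt: 125 mL × 8 ÷ 1000 mL/L = 1.0 L
maple syrup: (2 cup + 10 tbsp = 2.625 cup) × 8 × 322 g/cup = 6762.0 g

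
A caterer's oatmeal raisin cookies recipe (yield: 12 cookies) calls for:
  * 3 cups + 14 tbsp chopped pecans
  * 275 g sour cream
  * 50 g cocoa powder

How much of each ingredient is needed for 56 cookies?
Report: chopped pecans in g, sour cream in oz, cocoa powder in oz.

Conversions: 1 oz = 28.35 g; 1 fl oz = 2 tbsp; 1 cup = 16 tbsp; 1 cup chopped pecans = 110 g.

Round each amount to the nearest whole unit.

chopped pecans: 1989 g; sour cream: 45 oz; cocoa powder: 8 oz

Scaling factor: 56/12 = 14/3.
chopped pecans: (3 cup + 14 tbsp = 3.875 cup) × 14/3 × 110 g/cup ≈ 1989 g
sour cream: 275 g × 14/3 ÷ 28.35 g/oz ≈ 45 oz
cocoa powder: 50 g × 14/3 ÷ 28.35 g/oz ≈ 8 oz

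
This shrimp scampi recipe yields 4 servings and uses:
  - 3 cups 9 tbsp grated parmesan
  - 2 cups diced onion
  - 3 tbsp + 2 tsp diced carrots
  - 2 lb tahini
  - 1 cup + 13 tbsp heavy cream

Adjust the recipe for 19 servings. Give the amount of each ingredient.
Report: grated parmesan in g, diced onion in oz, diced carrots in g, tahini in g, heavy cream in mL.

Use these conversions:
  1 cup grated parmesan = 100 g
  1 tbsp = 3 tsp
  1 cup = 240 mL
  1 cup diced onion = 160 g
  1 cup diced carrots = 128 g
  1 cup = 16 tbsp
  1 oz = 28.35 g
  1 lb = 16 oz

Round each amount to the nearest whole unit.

Scaling factor: 19/4 = 4.75.
grated parmesan: (3 cup + 9 tbsp = 3.5625 cup) × 19/4 × 100 g/cup ≈ 1692 g
diced onion: 2 cup × 19/4 × 160 g/cup ÷ 28.35 g/oz ≈ 54 oz
diced carrots: (3 tbsp + 2 tsp = 11/3 tbsp) × 19/4 ÷ 16 tbsp/cup × 128 g/cup ≈ 139 g
tahini: 2 lb × 19/4 × 16 oz/lb × 28.35 g/oz ≈ 4309 g
heavy cream: (1 cup + 13 tbsp = 1.8125 cup) × 19/4 × 240 mL/cup ≈ 2066 mL

grated parmesan: 1692 g; diced onion: 54 oz; diced carrots: 139 g; tahini: 4309 g; heavy cream: 2066 mL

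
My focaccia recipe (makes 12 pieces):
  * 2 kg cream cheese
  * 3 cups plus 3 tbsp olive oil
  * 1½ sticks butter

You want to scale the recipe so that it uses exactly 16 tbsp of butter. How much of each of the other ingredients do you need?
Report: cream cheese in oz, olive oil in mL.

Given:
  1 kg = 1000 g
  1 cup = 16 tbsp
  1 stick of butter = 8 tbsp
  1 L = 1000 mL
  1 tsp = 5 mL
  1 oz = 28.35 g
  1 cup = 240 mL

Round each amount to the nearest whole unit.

The original recipe has 12 tbsp of butter, so the scaling factor is 16 ÷ 12 = 4/3.
cream cheese: 2 kg × 4/3 × 1000 g/kg ÷ 28.35 g/oz ≈ 94 oz
olive oil: (3 cup + 3 tbsp = 3.1875 cup) × 4/3 × 240 mL/cup = 1020 mL

cream cheese: 94 oz; olive oil: 1020 mL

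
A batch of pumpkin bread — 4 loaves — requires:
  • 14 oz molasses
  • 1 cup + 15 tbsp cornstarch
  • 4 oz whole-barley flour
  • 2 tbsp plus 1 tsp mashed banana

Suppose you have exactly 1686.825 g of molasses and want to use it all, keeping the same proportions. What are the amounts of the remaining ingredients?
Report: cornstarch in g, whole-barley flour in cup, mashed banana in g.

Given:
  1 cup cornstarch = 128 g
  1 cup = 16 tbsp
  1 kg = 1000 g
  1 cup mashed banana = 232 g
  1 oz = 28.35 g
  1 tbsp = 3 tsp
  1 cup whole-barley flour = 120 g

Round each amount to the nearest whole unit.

cornstarch: 1054 g; whole-barley flour: 4 cup; mashed banana: 144 g

The original recipe has 396.9 g of molasses, so the scaling factor is 1686.825 ÷ 396.9 = 17/4 = 4.25.
cornstarch: (1 cup + 15 tbsp = 1.9375 cup) × 17/4 × 128 g/cup = 1054 g
whole-barley flour: 4 oz × 17/4 × 28.35 g/oz ÷ 120 g/cup ≈ 4 cup
mashed banana: (2 tbsp + 1 tsp = 7/3 tbsp) × 17/4 ÷ 16 tbsp/cup × 232 g/cup ≈ 144 g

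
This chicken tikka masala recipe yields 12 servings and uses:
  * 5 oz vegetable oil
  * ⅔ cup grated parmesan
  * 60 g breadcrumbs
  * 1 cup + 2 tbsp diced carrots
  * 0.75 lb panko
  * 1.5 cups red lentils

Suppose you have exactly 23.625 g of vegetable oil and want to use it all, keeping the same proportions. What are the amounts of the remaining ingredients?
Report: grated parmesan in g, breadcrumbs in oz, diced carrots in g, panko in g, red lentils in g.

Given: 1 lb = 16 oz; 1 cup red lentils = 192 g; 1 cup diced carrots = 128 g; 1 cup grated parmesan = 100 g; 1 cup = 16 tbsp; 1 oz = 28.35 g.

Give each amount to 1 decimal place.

The original recipe has 141.75 g of vegetable oil, so the scaling factor is 23.625 ÷ 141.75 = 1/6.
grated parmesan: 2/3 cup × 1/6 × 100 g/cup ≈ 11.1 g
breadcrumbs: 60 g × 1/6 ÷ 28.35 g/oz ≈ 0.4 oz
diced carrots: (1 cup + 2 tbsp = 1.125 cup) × 1/6 × 128 g/cup = 24.0 g
panko: 0.75 lb × 1/6 × 16 oz/lb × 28.35 g/oz = 56.7 g
red lentils: 1.5 cup × 1/6 × 192 g/cup = 48.0 g

grated parmesan: 11.1 g; breadcrumbs: 0.4 oz; diced carrots: 24.0 g; panko: 56.7 g; red lentils: 48.0 g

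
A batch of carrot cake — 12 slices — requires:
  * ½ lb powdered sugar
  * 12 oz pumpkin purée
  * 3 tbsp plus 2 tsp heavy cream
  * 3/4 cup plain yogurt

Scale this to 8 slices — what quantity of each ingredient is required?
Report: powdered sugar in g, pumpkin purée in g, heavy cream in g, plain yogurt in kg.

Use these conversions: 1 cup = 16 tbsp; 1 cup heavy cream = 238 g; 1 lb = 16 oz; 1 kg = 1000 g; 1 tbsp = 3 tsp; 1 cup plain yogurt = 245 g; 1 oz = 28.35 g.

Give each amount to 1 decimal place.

powdered sugar: 151.2 g; pumpkin purée: 226.8 g; heavy cream: 36.4 g; plain yogurt: 0.1 kg

Scaling factor: 8/12 = 2/3.
powdered sugar: 0.5 lb × 2/3 × 16 oz/lb × 28.35 g/oz = 151.2 g
pumpkin purée: 12 oz × 2/3 × 28.35 g/oz = 226.8 g
heavy cream: (3 tbsp + 2 tsp = 11/3 tbsp) × 2/3 ÷ 16 tbsp/cup × 238 g/cup ≈ 36.4 g
plain yogurt: 0.75 cup × 2/3 × 245 g/cup ÷ 1000 g/kg ≈ 0.1 kg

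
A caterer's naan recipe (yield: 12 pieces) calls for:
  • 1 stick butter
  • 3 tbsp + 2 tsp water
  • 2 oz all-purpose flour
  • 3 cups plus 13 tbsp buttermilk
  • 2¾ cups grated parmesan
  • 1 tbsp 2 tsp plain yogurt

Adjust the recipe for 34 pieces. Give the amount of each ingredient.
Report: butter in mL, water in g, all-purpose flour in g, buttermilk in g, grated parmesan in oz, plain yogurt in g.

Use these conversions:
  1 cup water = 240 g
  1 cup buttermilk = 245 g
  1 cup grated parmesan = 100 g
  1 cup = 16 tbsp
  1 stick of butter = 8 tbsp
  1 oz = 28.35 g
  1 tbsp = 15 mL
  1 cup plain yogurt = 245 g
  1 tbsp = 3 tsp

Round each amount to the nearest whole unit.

Scaling factor: 34/12 = 17/6.
butter: 1 stick × 17/6 × 8 tbsp/stick × 15 mL/tbsp = 340 mL
water: (3 tbsp + 2 tsp = 11/3 tbsp) × 17/6 ÷ 16 tbsp/cup × 240 g/cup ≈ 156 g
all-purpose flour: 2 oz × 17/6 × 28.35 g/oz ≈ 161 g
buttermilk: (3 cup + 13 tbsp = 3.8125 cup) × 17/6 × 245 g/cup ≈ 2647 g
grated parmesan: 2.75 cup × 17/6 × 100 g/cup ÷ 28.35 g/oz ≈ 27 oz
plain yogurt: (1 tbsp + 2 tsp = 5/3 tbsp) × 17/6 ÷ 16 tbsp/cup × 245 g/cup ≈ 72 g

butter: 340 mL; water: 156 g; all-purpose flour: 161 g; buttermilk: 2647 g; grated parmesan: 27 oz; plain yogurt: 72 g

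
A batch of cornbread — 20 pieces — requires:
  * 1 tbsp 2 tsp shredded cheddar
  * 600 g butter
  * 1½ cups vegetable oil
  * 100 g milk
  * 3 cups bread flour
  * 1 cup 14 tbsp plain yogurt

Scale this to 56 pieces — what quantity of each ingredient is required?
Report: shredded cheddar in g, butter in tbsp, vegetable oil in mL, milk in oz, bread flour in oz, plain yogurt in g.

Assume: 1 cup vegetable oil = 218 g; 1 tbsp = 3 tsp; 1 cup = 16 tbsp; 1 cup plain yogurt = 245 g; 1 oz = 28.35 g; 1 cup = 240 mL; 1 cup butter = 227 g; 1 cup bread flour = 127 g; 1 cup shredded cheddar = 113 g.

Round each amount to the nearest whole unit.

shredded cheddar: 33 g; butter: 118 tbsp; vegetable oil: 1008 mL; milk: 10 oz; bread flour: 38 oz; plain yogurt: 1286 g

Scaling factor: 56/20 = 14/5 = 2.8.
shredded cheddar: (1 tbsp + 2 tsp = 5/3 tbsp) × 14/5 ÷ 16 tbsp/cup × 113 g/cup ≈ 33 g
butter: 600 g × 14/5 ÷ 227 g/cup × 16 tbsp/cup ≈ 118 tbsp
vegetable oil: 1.5 cup × 14/5 × 240 mL/cup = 1008 mL
milk: 100 g × 14/5 ÷ 28.35 g/oz ≈ 10 oz
bread flour: 3 cup × 14/5 × 127 g/cup ÷ 28.35 g/oz ≈ 38 oz
plain yogurt: (1 cup + 14 tbsp = 1.875 cup) × 14/5 × 245 g/cup ≈ 1286 g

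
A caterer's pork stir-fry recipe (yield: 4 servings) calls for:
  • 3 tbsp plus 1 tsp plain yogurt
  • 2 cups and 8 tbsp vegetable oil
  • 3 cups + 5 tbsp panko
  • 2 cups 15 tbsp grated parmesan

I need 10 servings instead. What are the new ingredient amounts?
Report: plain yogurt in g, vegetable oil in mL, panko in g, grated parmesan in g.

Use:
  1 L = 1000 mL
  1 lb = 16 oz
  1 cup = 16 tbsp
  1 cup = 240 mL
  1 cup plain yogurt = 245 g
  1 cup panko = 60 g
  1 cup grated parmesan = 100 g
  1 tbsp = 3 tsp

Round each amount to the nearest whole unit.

plain yogurt: 128 g; vegetable oil: 1500 mL; panko: 497 g; grated parmesan: 734 g

Scaling factor: 10/4 = 5/2 = 2.5.
plain yogurt: (3 tbsp + 1 tsp = 10/3 tbsp) × 5/2 ÷ 16 tbsp/cup × 245 g/cup ≈ 128 g
vegetable oil: (2 cup + 8 tbsp = 2.5 cup) × 5/2 × 240 mL/cup = 1500 mL
panko: (3 cup + 5 tbsp = 3.3125 cup) × 5/2 × 60 g/cup ≈ 497 g
grated parmesan: (2 cup + 15 tbsp = 2.9375 cup) × 5/2 × 100 g/cup ≈ 734 g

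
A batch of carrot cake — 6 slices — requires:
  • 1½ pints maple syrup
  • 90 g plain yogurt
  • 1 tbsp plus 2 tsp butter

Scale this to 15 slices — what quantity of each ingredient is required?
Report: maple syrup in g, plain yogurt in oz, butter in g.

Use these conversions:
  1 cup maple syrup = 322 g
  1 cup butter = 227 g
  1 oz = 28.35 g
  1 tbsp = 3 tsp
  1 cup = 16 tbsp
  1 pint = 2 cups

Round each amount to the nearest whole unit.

maple syrup: 2415 g; plain yogurt: 8 oz; butter: 59 g

Scaling factor: 15/6 = 5/2 = 2.5.
maple syrup: 1.5 pint × 5/2 × 2 cup/pint × 322 g/cup = 2415 g
plain yogurt: 90 g × 5/2 ÷ 28.35 g/oz ≈ 8 oz
butter: (1 tbsp + 2 tsp = 5/3 tbsp) × 5/2 ÷ 16 tbsp/cup × 227 g/cup ≈ 59 g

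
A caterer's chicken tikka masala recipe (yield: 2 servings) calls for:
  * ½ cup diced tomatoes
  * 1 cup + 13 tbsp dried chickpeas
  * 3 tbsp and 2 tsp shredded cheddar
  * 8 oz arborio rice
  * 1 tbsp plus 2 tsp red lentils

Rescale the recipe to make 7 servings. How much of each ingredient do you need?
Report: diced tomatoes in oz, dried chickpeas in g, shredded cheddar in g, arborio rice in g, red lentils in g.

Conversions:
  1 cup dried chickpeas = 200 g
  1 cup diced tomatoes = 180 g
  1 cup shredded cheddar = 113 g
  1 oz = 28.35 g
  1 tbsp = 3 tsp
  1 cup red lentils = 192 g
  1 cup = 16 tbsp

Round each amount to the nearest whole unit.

Scaling factor: 7/2 = 3.5.
diced tomatoes: 0.5 cup × 7/2 × 180 g/cup ÷ 28.35 g/oz ≈ 11 oz
dried chickpeas: (1 cup + 13 tbsp = 1.8125 cup) × 7/2 × 200 g/cup ≈ 1269 g
shredded cheddar: (3 tbsp + 2 tsp = 11/3 tbsp) × 7/2 ÷ 16 tbsp/cup × 113 g/cup ≈ 91 g
arborio rice: 8 oz × 7/2 × 28.35 g/oz ≈ 794 g
red lentils: (1 tbsp + 2 tsp = 5/3 tbsp) × 7/2 ÷ 16 tbsp/cup × 192 g/cup = 70 g

diced tomatoes: 11 oz; dried chickpeas: 1269 g; shredded cheddar: 91 g; arborio rice: 794 g; red lentils: 70 g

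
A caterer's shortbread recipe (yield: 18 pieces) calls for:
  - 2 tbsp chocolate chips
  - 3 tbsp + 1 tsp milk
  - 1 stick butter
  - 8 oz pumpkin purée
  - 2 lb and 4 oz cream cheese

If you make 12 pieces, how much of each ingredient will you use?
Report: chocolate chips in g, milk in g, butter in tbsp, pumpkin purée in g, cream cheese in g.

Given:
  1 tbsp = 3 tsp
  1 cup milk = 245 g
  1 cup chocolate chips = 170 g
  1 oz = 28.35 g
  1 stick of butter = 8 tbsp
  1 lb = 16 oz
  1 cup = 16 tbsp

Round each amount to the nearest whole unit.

chocolate chips: 14 g; milk: 34 g; butter: 5 tbsp; pumpkin purée: 151 g; cream cheese: 680 g

Scaling factor: 12/18 = 2/3.
chocolate chips: 2 tbsp × 2/3 ÷ 16 tbsp/cup × 170 g/cup ≈ 14 g
milk: (3 tbsp + 1 tsp = 10/3 tbsp) × 2/3 ÷ 16 tbsp/cup × 245 g/cup ≈ 34 g
butter: 1 stick × 2/3 × 8 tbsp/stick ≈ 5 tbsp
pumpkin purée: 8 oz × 2/3 × 28.35 g/oz ≈ 151 g
cream cheese: (2 lb + 4 oz = 2.25 lb) × 2/3 × 16 oz/lb × 28.35 g/oz ≈ 680 g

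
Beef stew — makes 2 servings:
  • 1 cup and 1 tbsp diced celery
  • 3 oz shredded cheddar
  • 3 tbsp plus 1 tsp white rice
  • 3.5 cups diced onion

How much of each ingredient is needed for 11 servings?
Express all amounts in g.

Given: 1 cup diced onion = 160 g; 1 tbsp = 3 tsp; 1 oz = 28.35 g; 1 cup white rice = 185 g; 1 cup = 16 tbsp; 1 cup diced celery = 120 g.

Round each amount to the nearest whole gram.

Scaling factor: 11/2 = 5.5.
diced celery: (1 cup + 1 tbsp = 1.0625 cup) × 11/2 × 120 g/cup ≈ 701 g
shredded cheddar: 3 oz × 11/2 × 28.35 g/oz ≈ 468 g
white rice: (3 tbsp + 1 tsp = 10/3 tbsp) × 11/2 ÷ 16 tbsp/cup × 185 g/cup ≈ 212 g
diced onion: 3.5 cup × 11/2 × 160 g/cup = 3080 g

diced celery: 701 g; shredded cheddar: 468 g; white rice: 212 g; diced onion: 3080 g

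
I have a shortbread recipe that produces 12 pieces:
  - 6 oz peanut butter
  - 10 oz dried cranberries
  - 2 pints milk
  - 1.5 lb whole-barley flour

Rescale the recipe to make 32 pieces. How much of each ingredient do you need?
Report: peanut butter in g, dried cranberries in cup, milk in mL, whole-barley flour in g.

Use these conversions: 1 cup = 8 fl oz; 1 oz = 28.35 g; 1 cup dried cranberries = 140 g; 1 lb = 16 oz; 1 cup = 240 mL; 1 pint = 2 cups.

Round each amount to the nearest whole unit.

Scaling factor: 32/12 = 8/3.
peanut butter: 6 oz × 8/3 × 28.35 g/oz ≈ 454 g
dried cranberries: 10 oz × 8/3 × 28.35 g/oz ÷ 140 g/cup ≈ 5 cup
milk: 2 pint × 8/3 × 2 cup/pint × 240 mL/cup = 2560 mL
whole-barley flour: 1.5 lb × 8/3 × 16 oz/lb × 28.35 g/oz ≈ 1814 g

peanut butter: 454 g; dried cranberries: 5 cup; milk: 2560 mL; whole-barley flour: 1814 g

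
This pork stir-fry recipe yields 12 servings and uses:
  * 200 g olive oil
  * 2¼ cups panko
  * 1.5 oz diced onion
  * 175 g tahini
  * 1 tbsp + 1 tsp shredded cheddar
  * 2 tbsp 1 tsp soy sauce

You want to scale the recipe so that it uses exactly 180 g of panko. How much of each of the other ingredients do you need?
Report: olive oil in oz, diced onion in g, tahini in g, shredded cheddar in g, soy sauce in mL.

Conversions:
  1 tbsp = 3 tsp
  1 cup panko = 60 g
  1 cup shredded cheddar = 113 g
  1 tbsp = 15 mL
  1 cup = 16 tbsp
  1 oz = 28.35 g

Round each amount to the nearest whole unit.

olive oil: 9 oz; diced onion: 57 g; tahini: 233 g; shredded cheddar: 13 g; soy sauce: 47 mL

The original recipe has 135 g of panko, so the scaling factor is 180 ÷ 135 = 4/3.
olive oil: 200 g × 4/3 ÷ 28.35 g/oz ≈ 9 oz
diced onion: 1.5 oz × 4/3 × 28.35 g/oz ≈ 57 g
tahini: 175 g × 4/3 ≈ 233 g
shredded cheddar: (1 tbsp + 1 tsp = 4/3 tbsp) × 4/3 ÷ 16 tbsp/cup × 113 g/cup ≈ 13 g
soy sauce: (2 tbsp + 1 tsp = 7/3 tbsp) × 4/3 × 15 mL/tbsp ≈ 47 mL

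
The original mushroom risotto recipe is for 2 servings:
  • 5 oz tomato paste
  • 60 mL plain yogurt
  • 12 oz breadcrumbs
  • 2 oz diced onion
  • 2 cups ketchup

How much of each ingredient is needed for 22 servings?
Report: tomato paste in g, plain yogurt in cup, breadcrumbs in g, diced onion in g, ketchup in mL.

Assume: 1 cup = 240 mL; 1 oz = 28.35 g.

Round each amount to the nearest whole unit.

Scaling factor: 22/2 = 11.
tomato paste: 5 oz × 11 × 28.35 g/oz ≈ 1559 g
plain yogurt: 60 mL × 11 ÷ 240 mL/cup ≈ 3 cup
breadcrumbs: 12 oz × 11 × 28.35 g/oz ≈ 3742 g
diced onion: 2 oz × 11 × 28.35 g/oz ≈ 624 g
ketchup: 2 cup × 11 × 240 mL/cup = 5280 mL

tomato paste: 1559 g; plain yogurt: 3 cup; breadcrumbs: 3742 g; diced onion: 624 g; ketchup: 5280 mL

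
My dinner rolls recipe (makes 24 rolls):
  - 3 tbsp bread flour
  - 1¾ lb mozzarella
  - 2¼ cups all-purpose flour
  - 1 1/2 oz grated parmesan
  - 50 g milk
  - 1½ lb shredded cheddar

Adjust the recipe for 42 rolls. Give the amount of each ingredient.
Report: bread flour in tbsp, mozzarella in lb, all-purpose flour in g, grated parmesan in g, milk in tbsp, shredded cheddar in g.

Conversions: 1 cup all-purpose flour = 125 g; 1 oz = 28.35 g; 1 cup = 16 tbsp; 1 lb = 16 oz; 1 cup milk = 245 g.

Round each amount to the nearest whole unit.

bread flour: 5 tbsp; mozzarella: 3 lb; all-purpose flour: 492 g; grated parmesan: 74 g; milk: 6 tbsp; shredded cheddar: 1191 g

Scaling factor: 42/24 = 7/4 = 1.75.
bread flour: 3 tbsp × 7/4 ≈ 5 tbsp
mozzarella: 1.75 lb × 7/4 ≈ 3 lb
all-purpose flour: 2.25 cup × 7/4 × 125 g/cup ≈ 492 g
grated parmesan: 1.5 oz × 7/4 × 28.35 g/oz ≈ 74 g
milk: 50 g × 7/4 ÷ 245 g/cup × 16 tbsp/cup ≈ 6 tbsp
shredded cheddar: 1.5 lb × 7/4 × 16 oz/lb × 28.35 g/oz ≈ 1191 g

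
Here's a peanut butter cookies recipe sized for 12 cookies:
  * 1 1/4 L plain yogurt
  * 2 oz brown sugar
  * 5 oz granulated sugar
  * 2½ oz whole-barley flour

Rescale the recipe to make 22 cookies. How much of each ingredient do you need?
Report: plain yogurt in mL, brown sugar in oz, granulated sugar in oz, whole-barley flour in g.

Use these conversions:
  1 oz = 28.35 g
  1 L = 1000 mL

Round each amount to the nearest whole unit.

Scaling factor: 22/12 = 11/6.
plain yogurt: 1.25 L × 11/6 × 1000 mL/L ≈ 2292 mL
brown sugar: 2 oz × 11/6 ≈ 4 oz
granulated sugar: 5 oz × 11/6 ≈ 9 oz
whole-barley flour: 2.5 oz × 11/6 × 28.35 g/oz ≈ 130 g

plain yogurt: 2292 mL; brown sugar: 4 oz; granulated sugar: 9 oz; whole-barley flour: 130 g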